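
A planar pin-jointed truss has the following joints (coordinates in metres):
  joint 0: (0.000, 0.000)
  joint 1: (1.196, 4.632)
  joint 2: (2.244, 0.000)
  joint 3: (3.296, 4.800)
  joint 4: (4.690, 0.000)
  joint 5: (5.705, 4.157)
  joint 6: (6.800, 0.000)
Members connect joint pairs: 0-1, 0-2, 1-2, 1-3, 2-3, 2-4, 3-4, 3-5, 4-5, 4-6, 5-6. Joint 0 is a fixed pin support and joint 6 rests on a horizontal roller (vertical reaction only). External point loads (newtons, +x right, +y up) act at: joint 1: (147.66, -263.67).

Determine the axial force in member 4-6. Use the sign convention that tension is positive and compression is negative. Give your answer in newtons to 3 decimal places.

N=7 nodes, M=11 members, R=3 reactions → 2N=14, M+R=14
member 0 (0-1): L=4.7839, (cx,cy)=(0.2500,0.9682)
member 1 (0-2): L=2.2440, (cx,cy)=(1.0000,0.0000)
member 2 (1-2): L=4.7491, (cx,cy)=(0.2207,-0.9753)
member 3 (1-3): L=2.1067, (cx,cy)=(0.9968,0.0797)
member 4 (2-3): L=4.9139, (cx,cy)=(0.2141,0.9768)
member 5 (2-4): L=2.4460, (cx,cy)=(1.0000,0.0000)
member 6 (3-4): L=4.9983, (cx,cy)=(0.2789,-0.9603)
member 7 (3-5): L=2.4933, (cx,cy)=(0.9662,-0.2579)
member 8 (4-5): L=4.2791, (cx,cy)=(0.2372,0.9715)
member 9 (4-6): L=2.1100, (cx,cy)=(1.0000,0.0000)
member 10 (5-6): L=4.2988, (cx,cy)=(0.2547,-0.9670)
solve A·x = −loads:
  F[0-1] = -120.5404 N (compression)
  F[0-2] = +177.7956 N (tension)
  F[1-2] = -162.3170 N (compression)
  F[1-3] = -142.4300 N (compression)
  F[2-3] = +162.0732 N (tension)
  F[2-4] = +107.2789 N (tension)
  F[3-4] = -133.5653 N (compression)
  F[3-5] = -72.4800 N (compression)
  F[4-5] = +132.0338 N (tension)
  F[4-6] = +38.7102 N (tension)
  F[5-6] = -151.9703 N (compression)
  Rx@0 = -147.6600 N
  Ry@0 = +116.7126 N
  Ry@6 = +146.9574 N

38.710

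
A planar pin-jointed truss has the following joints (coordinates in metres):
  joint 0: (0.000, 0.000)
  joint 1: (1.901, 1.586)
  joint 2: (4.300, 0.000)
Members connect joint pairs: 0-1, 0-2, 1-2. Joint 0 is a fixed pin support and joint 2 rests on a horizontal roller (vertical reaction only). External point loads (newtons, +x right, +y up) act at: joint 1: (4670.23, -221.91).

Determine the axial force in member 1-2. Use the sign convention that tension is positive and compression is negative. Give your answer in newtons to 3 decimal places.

N=3 nodes, M=3 members, R=3 reactions → 2N=6, M+R=6
member 0 (0-1): L=2.4757, (cx,cy)=(0.7679,0.6406)
member 1 (0-2): L=4.3000, (cx,cy)=(1.0000,0.0000)
member 2 (1-2): L=2.8759, (cx,cy)=(0.8342,-0.5515)
solve A·x = −loads:
  F[0-1] = +2495.6232 N (tension)
  F[0-2] = +2753.9483 N (tension)
  F[1-2] = -3301.3682 N (compression)
  Rx@0 = -4670.2300 N
  Ry@0 = -1598.7495 N
  Ry@2 = +1820.6595 N

-3301.368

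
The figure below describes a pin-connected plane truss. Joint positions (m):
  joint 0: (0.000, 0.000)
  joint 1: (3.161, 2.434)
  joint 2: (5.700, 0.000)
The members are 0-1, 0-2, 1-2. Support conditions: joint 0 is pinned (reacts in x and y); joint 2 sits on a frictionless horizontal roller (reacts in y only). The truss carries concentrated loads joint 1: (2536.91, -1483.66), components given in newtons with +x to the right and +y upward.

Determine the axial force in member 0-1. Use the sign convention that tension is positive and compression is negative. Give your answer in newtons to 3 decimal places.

N=3 nodes, M=3 members, R=3 reactions → 2N=6, M+R=6
member 0 (0-1): L=3.9895, (cx,cy)=(0.7923,0.6101)
member 1 (0-2): L=5.7000, (cx,cy)=(1.0000,0.0000)
member 2 (1-2): L=3.5172, (cx,cy)=(0.7219,-0.6920)
solve A·x = −loads:
  F[0-1] = +692.3895 N (tension)
  F[0-2] = +1988.3120 N (tension)
  F[1-2] = -2754.3687 N (compression)
  Rx@0 = -2536.9100 N
  Ry@0 = -422.4256 N
  Ry@2 = +1906.0856 N

692.389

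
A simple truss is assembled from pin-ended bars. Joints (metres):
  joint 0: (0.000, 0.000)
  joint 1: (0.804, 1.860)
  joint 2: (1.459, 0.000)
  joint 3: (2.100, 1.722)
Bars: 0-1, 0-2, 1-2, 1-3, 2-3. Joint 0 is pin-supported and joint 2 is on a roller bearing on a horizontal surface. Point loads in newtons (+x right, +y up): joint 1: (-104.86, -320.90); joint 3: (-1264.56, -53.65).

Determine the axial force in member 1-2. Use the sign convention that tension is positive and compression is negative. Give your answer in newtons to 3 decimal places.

1646.753

N=4 nodes, M=5 members, R=3 reactions → 2N=8, M+R=8
member 0 (0-1): L=2.0263, (cx,cy)=(0.3968,0.9179)
member 1 (0-2): L=1.4590, (cx,cy)=(1.0000,0.0000)
member 2 (1-2): L=1.9720, (cx,cy)=(0.3322,-0.9432)
member 3 (1-3): L=1.3033, (cx,cy)=(0.9944,-0.1059)
member 4 (2-3): L=1.8374, (cx,cy)=(0.3489,0.9372)
solve A·x = −loads:
  F[0-1] = -1902.8812 N (compression)
  F[0-2] = -614.4018 N (compression)
  F[1-2] = +1646.7527 N (tension)
  F[1-3] = -1203.9061 N (compression)
  F[2-3] = -193.2647 N (compression)
  Rx@0 = +1369.4200 N
  Ry@0 = +1746.6839 N
  Ry@2 = -1372.1339 N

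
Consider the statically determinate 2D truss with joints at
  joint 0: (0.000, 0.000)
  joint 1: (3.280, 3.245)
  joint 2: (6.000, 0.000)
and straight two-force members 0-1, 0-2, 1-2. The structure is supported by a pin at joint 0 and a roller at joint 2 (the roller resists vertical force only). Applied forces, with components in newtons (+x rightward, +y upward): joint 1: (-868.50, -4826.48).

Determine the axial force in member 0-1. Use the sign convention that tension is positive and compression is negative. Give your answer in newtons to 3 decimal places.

-3778.905

N=3 nodes, M=3 members, R=3 reactions → 2N=6, M+R=6
member 0 (0-1): L=4.6139, (cx,cy)=(0.7109,0.7033)
member 1 (0-2): L=6.0000, (cx,cy)=(1.0000,0.0000)
member 2 (1-2): L=4.2342, (cx,cy)=(0.6424,-0.7664)
solve A·x = −loads:
  F[0-1] = -3778.9049 N (compression)
  F[0-2] = +1817.8837 N (tension)
  F[1-2] = -2829.8816 N (compression)
  Rx@0 = +868.5000 N
  Ry@0 = +2657.7180 N
  Ry@2 = +2168.7620 N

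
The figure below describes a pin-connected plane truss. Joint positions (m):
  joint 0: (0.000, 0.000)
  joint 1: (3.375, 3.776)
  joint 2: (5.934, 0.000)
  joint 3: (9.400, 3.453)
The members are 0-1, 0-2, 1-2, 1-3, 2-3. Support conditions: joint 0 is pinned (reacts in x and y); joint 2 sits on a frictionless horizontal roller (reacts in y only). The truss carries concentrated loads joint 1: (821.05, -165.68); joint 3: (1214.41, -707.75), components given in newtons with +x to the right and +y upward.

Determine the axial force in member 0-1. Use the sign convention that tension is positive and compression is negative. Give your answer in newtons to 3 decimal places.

2107.158

N=4 nodes, M=5 members, R=3 reactions → 2N=8, M+R=8
member 0 (0-1): L=5.0645, (cx,cy)=(0.6664,0.7456)
member 1 (0-2): L=5.9340, (cx,cy)=(1.0000,0.0000)
member 2 (1-2): L=4.5614, (cx,cy)=(0.5610,-0.8278)
member 3 (1-3): L=6.0337, (cx,cy)=(0.9986,-0.0535)
member 4 (2-3): L=4.8925, (cx,cy)=(0.7084,0.7058)
solve A·x = −loads:
  F[0-1] = +2107.1578 N (tension)
  F[0-2] = +631.2330 N (tension)
  F[1-2] = -2216.2933 N (compression)
  F[1-3] = +1829.1583 N (tension)
  F[2-3] = -864.0541 N (compression)
  Rx@0 = -2035.4600 N
  Ry@0 = -1571.0699 N
  Ry@2 = +2444.4999 N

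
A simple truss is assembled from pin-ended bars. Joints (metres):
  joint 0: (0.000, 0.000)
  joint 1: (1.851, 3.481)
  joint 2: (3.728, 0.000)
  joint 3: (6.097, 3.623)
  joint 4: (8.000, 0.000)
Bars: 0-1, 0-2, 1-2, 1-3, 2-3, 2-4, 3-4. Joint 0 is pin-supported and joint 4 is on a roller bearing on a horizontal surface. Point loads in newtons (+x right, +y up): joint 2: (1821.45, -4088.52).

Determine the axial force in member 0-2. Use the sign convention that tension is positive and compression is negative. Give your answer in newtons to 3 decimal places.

N=5 nodes, M=7 members, R=3 reactions → 2N=10, M+R=10
member 0 (0-1): L=3.9425, (cx,cy)=(0.4695,0.8829)
member 1 (0-2): L=3.7280, (cx,cy)=(1.0000,0.0000)
member 2 (1-2): L=3.9548, (cx,cy)=(0.4746,-0.8802)
member 3 (1-3): L=4.2484, (cx,cy)=(0.9994,0.0334)
member 4 (2-3): L=4.3288, (cx,cy)=(0.5473,0.8370)
member 5 (2-4): L=4.2720, (cx,cy)=(1.0000,0.0000)
member 6 (3-4): L=4.0924, (cx,cy)=(0.4650,-0.8853)
solve A·x = −loads:
  F[0-1] = -2472.7410 N (compression)
  F[0-2] = +2982.3900 N (tension)
  F[1-2] = +2393.1726 N (tension)
  F[1-3] = -2298.0535 N (compression)
  F[2-3] = +2368.1752 N (tension)
  F[2-4] = +1000.7429 N (tension)
  F[3-4] = -2152.0839 N (compression)
  Rx@0 = -1821.4500 N
  Ry@0 = +2183.2697 N
  Ry@4 = +1905.2503 N

2982.390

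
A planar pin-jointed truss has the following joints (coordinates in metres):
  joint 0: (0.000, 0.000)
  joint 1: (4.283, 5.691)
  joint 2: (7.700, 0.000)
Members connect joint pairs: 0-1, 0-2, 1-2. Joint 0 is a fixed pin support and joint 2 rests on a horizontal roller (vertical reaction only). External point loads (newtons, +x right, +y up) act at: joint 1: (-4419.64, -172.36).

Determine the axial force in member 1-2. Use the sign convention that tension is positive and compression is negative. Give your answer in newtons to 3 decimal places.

N=3 nodes, M=3 members, R=3 reactions → 2N=6, M+R=6
member 0 (0-1): L=7.1226, (cx,cy)=(0.6013,0.7990)
member 1 (0-2): L=7.7000, (cx,cy)=(1.0000,0.0000)
member 2 (1-2): L=6.6380, (cx,cy)=(0.5148,-0.8573)
solve A·x = −loads:
  F[0-1] = -4183.9585 N (compression)
  F[0-2] = -1903.7231 N (compression)
  F[1-2] = +3698.2618 N (tension)
  Rx@0 = +4419.6400 N
  Ry@0 = +3343.0033 N
  Ry@2 = -3170.6433 N

3698.262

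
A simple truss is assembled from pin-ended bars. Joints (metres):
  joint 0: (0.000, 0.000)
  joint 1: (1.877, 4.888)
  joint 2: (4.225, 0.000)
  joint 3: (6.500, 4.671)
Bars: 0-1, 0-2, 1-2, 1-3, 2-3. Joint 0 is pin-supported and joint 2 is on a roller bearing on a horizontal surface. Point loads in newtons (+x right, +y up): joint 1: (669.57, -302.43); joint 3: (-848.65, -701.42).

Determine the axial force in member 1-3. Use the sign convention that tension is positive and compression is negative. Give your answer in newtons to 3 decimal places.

-496.238

N=4 nodes, M=5 members, R=3 reactions → 2N=8, M+R=8
member 0 (0-1): L=5.2360, (cx,cy)=(0.3585,0.9335)
member 1 (0-2): L=4.2250, (cx,cy)=(1.0000,0.0000)
member 2 (1-2): L=5.4227, (cx,cy)=(0.4330,-0.9014)
member 3 (1-3): L=4.6281, (cx,cy)=(0.9989,-0.0469)
member 4 (2-3): L=5.1956, (cx,cy)=(0.4379,0.8990)
solve A·x = −loads:
  F[0-1] = +49.2975 N (tension)
  F[0-2] = -196.7522 N (compression)
  F[1-2] = -360.7554 N (compression)
  F[1-3] = -496.2384 N (compression)
  F[2-3] = -806.0712 N (compression)
  Rx@0 = +179.0800 N
  Ry@0 = -46.0210 N
  Ry@2 = +1049.8710 N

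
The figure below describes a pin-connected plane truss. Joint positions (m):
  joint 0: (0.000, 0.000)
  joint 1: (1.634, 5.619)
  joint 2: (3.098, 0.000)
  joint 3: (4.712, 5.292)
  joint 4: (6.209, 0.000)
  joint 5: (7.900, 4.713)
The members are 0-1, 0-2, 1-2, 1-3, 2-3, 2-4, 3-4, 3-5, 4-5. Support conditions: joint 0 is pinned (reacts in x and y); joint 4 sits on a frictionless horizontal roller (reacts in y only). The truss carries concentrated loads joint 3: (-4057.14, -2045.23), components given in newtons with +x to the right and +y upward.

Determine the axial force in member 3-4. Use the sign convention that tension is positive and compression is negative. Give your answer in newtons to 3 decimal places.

1980.610

N=6 nodes, M=9 members, R=3 reactions → 2N=12, M+R=12
member 0 (0-1): L=5.8518, (cx,cy)=(0.2792,0.9602)
member 1 (0-2): L=3.0980, (cx,cy)=(1.0000,0.0000)
member 2 (1-2): L=5.8066, (cx,cy)=(0.2521,-0.9677)
member 3 (1-3): L=3.0953, (cx,cy)=(0.9944,-0.1056)
member 4 (2-3): L=5.5327, (cx,cy)=(0.2917,0.9565)
member 5 (2-4): L=3.1110, (cx,cy)=(1.0000,0.0000)
member 6 (3-4): L=5.4997, (cx,cy)=(0.2722,-0.9622)
member 7 (3-5): L=3.2402, (cx,cy)=(0.9839,-0.1787)
member 8 (4-5): L=5.0072, (cx,cy)=(0.3377,0.9412)
solve A·x = −loads:
  F[0-1] = -4114.7227 N (compression)
  F[0-2] = -2908.1772 N (compression)
  F[1-2] = +4328.9193 N (tension)
  F[1-3] = -2253.0098 N (compression)
  F[2-3] = -4379.5676 N (compression)
  F[2-4] = -539.1191 N (compression)
  F[3-4] = +1980.6096 N (tension)
  F[3-5] = +0.0000 N (tension)
  F[4-5] = -0.0000 N (compression)
  Rx@0 = +4057.1400 N
  Ry@0 = +3951.0540 N
  Ry@4 = -1905.8240 N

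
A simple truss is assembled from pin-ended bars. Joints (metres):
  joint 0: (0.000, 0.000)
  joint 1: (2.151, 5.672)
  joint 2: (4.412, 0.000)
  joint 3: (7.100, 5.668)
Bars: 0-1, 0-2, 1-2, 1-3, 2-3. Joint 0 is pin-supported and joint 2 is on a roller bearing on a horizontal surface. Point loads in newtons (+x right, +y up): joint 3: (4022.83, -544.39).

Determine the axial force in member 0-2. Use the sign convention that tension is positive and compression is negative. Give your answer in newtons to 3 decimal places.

1937.168

N=4 nodes, M=5 members, R=3 reactions → 2N=8, M+R=8
member 0 (0-1): L=6.0662, (cx,cy)=(0.3546,0.9350)
member 1 (0-2): L=4.4120, (cx,cy)=(1.0000,0.0000)
member 2 (1-2): L=6.1060, (cx,cy)=(0.3703,-0.9289)
member 3 (1-3): L=4.9490, (cx,cy)=(1.0000,-0.0008)
member 4 (2-3): L=6.2731, (cx,cy)=(0.4285,0.9035)
solve A·x = −loads:
  F[0-1] = +5881.9043 N (tension)
  F[0-2] = +1937.1677 N (tension)
  F[1-2] = -5924.2878 N (compression)
  F[1-3] = +4279.3634 N (tension)
  F[2-3] = -598.6779 N (compression)
  Rx@0 = -4022.8300 N
  Ry@0 = -5499.7101 N
  Ry@2 = +6044.1001 N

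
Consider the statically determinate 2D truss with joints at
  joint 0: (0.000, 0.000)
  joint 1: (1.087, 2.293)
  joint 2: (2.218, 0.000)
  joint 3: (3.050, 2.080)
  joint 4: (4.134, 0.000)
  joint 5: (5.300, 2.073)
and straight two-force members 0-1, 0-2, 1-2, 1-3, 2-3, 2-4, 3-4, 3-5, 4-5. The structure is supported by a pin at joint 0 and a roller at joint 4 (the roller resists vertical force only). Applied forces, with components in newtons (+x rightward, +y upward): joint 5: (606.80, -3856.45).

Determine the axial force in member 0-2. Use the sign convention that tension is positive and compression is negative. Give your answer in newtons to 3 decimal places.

-53.078

N=6 nodes, M=9 members, R=3 reactions → 2N=12, M+R=12
member 0 (0-1): L=2.5376, (cx,cy)=(0.4284,0.9036)
member 1 (0-2): L=2.2180, (cx,cy)=(1.0000,0.0000)
member 2 (1-2): L=2.5568, (cx,cy)=(0.4424,-0.8968)
member 3 (1-3): L=1.9745, (cx,cy)=(0.9942,-0.1079)
member 4 (2-3): L=2.2402, (cx,cy)=(0.3714,0.9285)
member 5 (2-4): L=1.9160, (cx,cy)=(1.0000,0.0000)
member 6 (3-4): L=2.3455, (cx,cy)=(0.4622,-0.8868)
member 7 (3-5): L=2.2500, (cx,cy)=(1.0000,-0.0031)
member 8 (4-5): L=2.3784, (cx,cy)=(0.4902,0.8716)
solve A·x = −loads:
  F[0-1] = +1540.4857 N (tension)
  F[0-2] = -53.0784 N (compression)
  F[1-2] = -1724.2344 N (compression)
  F[1-3] = +1430.9560 N (tension)
  F[2-3] = +1665.4813 N (tension)
  F[2-4] = -1434.3500 N (compression)
  F[3-4] = -1579.4117 N (compression)
  F[3-5] = +2771.1011 N (tension)
  F[4-5] = -4414.7399 N (compression)
  Rx@0 = -606.8000 N
  Ry@0 = -1391.9974 N
  Ry@4 = +5248.4474 N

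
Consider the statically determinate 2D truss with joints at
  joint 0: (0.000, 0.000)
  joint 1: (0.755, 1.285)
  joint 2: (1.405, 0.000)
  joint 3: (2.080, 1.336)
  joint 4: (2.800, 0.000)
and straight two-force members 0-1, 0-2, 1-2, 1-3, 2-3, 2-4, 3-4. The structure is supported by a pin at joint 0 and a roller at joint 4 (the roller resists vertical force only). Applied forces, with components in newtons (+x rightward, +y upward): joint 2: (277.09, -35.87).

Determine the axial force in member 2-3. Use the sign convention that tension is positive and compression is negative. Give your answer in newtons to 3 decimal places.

20.992

N=5 nodes, M=7 members, R=3 reactions → 2N=10, M+R=10
member 0 (0-1): L=1.4904, (cx,cy)=(0.5066,0.8622)
member 1 (0-2): L=1.4050, (cx,cy)=(1.0000,0.0000)
member 2 (1-2): L=1.4400, (cx,cy)=(0.4514,-0.8923)
member 3 (1-3): L=1.3260, (cx,cy)=(0.9993,0.0385)
member 4 (2-3): L=1.4968, (cx,cy)=(0.4510,0.8925)
member 5 (2-4): L=1.3950, (cx,cy)=(1.0000,0.0000)
member 6 (3-4): L=1.5177, (cx,cy)=(0.4744,-0.8803)
solve A·x = −loads:
  F[0-1] = -20.7273 N (compression)
  F[0-2] = +287.5901 N (tension)
  F[1-2] = +19.2004 N (tension)
  F[1-3] = -19.1808 N (compression)
  F[2-3] = +20.9925 N (tension)
  F[2-4] = +9.7001 N (tension)
  F[3-4] = -20.4465 N (compression)
  Rx@0 = -277.0900 N
  Ry@0 = +17.8709 N
  Ry@4 = +17.9991 N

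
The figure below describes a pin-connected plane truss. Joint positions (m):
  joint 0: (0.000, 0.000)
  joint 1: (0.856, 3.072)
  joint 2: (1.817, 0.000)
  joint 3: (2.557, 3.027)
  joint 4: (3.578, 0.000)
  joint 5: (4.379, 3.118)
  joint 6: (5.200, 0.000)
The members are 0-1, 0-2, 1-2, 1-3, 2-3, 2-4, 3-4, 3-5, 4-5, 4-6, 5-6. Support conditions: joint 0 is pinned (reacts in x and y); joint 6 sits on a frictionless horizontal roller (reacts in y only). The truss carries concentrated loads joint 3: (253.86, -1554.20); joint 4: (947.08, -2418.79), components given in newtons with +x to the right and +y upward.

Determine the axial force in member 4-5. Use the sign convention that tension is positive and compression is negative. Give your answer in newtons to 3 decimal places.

N=7 nodes, M=11 members, R=3 reactions → 2N=14, M+R=14
member 0 (0-1): L=3.1890, (cx,cy)=(0.2684,0.9633)
member 1 (0-2): L=1.8170, (cx,cy)=(1.0000,0.0000)
member 2 (1-2): L=3.2188, (cx,cy)=(0.2986,-0.9544)
member 3 (1-3): L=1.7016, (cx,cy)=(0.9997,-0.0264)
member 4 (2-3): L=3.1161, (cx,cy)=(0.2375,0.9714)
member 5 (2-4): L=1.7610, (cx,cy)=(1.0000,0.0000)
member 6 (3-4): L=3.1946, (cx,cy)=(0.3196,-0.9476)
member 7 (3-5): L=1.8243, (cx,cy)=(0.9988,0.0499)
member 8 (4-5): L=3.2192, (cx,cy)=(0.2488,0.9686)
member 9 (4-6): L=1.6220, (cx,cy)=(1.0000,0.0000)
member 10 (5-6): L=3.2243, (cx,cy)=(0.2546,-0.9670)
solve A·x = −loads:
  F[0-1] = -1449.8597 N (compression)
  F[0-2] = +1590.1114 N (tension)
  F[1-2] = +1486.4854 N (tension)
  F[1-3] = -833.2650 N (compression)
  F[2-3] = -1460.4670 N (compression)
  F[2-4] = +2380.7354 N (tension)
  F[3-4] = -237.8291 N (compression)
  F[3-5] = -1359.3360 N (compression)
  F[4-5] = +2730.0017 N (tension)
  F[4-6] = +678.3749 N (tension)
  F[5-6] = -2664.1522 N (compression)
  Rx@0 = -1200.9400 N
  Ry@0 = +1396.6526 N
  Ry@6 = +2576.3374 N

2730.002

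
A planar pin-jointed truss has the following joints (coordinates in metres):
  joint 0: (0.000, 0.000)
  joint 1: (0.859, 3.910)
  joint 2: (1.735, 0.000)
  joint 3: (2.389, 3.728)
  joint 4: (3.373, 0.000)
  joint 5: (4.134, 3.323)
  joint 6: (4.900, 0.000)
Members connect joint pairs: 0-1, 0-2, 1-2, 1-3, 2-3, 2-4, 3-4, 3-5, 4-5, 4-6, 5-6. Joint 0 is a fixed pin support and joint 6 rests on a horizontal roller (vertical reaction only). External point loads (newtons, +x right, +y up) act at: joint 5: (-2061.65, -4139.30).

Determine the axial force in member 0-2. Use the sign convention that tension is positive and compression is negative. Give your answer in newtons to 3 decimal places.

N=7 nodes, M=11 members, R=3 reactions → 2N=14, M+R=14
member 0 (0-1): L=4.0032, (cx,cy)=(0.2146,0.9767)
member 1 (0-2): L=1.7350, (cx,cy)=(1.0000,0.0000)
member 2 (1-2): L=4.0069, (cx,cy)=(0.2186,-0.9758)
member 3 (1-3): L=1.5408, (cx,cy)=(0.9930,-0.1181)
member 4 (2-3): L=3.7849, (cx,cy)=(0.1728,0.9850)
member 5 (2-4): L=1.6380, (cx,cy)=(1.0000,0.0000)
member 6 (3-4): L=3.8557, (cx,cy)=(0.2552,-0.9669)
member 7 (3-5): L=1.7914, (cx,cy)=(0.9741,-0.2261)
member 8 (4-5): L=3.4090, (cx,cy)=(0.2232,0.9748)
member 9 (4-6): L=1.5270, (cx,cy)=(1.0000,0.0000)
member 10 (5-6): L=3.4101, (cx,cy)=(0.2246,-0.9744)
solve A·x = −loads:
  F[0-1] = -2093.9924 N (compression)
  F[0-2] = -1612.3298 N (compression)
  F[1-2] = +2209.5786 N (tension)
  F[1-3] = -938.9547 N (compression)
  F[2-3] = -2189.0549 N (compression)
  F[2-4] = -751.0210 N (compression)
  F[3-4] = +2588.4342 N (tension)
  F[3-5] = -2023.6136 N (compression)
  F[4-5] = -2567.5108 N (compression)
  F[4-6] = +482.7165 N (tension)
  F[5-6] = -2148.9988 N (compression)
  Rx@0 = +2061.6500 N
  Ry@0 = +2045.2177 N
  Ry@6 = +2094.0823 N

-1612.330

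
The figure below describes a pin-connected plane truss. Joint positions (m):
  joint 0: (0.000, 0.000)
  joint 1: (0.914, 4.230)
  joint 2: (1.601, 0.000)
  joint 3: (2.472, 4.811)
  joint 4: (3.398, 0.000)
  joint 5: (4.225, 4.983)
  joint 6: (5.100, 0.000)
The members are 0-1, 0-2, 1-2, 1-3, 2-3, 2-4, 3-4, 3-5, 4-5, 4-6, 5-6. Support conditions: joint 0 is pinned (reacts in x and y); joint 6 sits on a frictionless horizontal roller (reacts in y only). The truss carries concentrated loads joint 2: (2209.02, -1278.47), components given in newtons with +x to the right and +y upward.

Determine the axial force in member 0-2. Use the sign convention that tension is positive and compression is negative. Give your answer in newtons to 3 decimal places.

N=7 nodes, M=11 members, R=3 reactions → 2N=14, M+R=14
member 0 (0-1): L=4.3276, (cx,cy)=(0.2112,0.9774)
member 1 (0-2): L=1.6010, (cx,cy)=(1.0000,0.0000)
member 2 (1-2): L=4.2854, (cx,cy)=(0.1603,-0.9871)
member 3 (1-3): L=1.6628, (cx,cy)=(0.9370,0.3494)
member 4 (2-3): L=4.8892, (cx,cy)=(0.1781,0.9840)
member 5 (2-4): L=1.7970, (cx,cy)=(1.0000,0.0000)
member 6 (3-4): L=4.8993, (cx,cy)=(0.1890,-0.9820)
member 7 (3-5): L=1.7614, (cx,cy)=(0.9952,0.0976)
member 8 (4-5): L=5.0512, (cx,cy)=(0.1637,0.9865)
member 9 (4-6): L=1.7020, (cx,cy)=(1.0000,0.0000)
member 10 (5-6): L=5.0592, (cx,cy)=(0.1730,-0.9849)
solve A·x = −loads:
  F[0-1] = -897.3732 N (compression)
  F[0-2] = +2398.5466 N (tension)
  F[1-2] = +770.3630 N (tension)
  F[1-3] = -334.0812 N (compression)
  F[2-3] = +526.4923 N (tension)
  F[2-4] = +219.2309 N (tension)
  F[3-4] = -422.6296 N (compression)
  F[3-5] = -140.0203 N (compression)
  F[4-5] = +420.6888 N (tension)
  F[4-6] = +70.4740 N (tension)
  F[5-6] = -407.4798 N (compression)
  Rx@0 = -2209.0200 N
  Ry@0 = +877.1307 N
  Ry@6 = +401.3393 N

2398.547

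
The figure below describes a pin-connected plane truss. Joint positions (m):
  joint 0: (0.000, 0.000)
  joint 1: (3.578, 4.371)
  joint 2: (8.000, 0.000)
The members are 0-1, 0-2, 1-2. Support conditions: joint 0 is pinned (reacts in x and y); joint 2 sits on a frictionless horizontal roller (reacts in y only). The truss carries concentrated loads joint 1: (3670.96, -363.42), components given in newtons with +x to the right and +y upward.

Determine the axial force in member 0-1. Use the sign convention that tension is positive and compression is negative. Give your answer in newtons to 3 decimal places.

N=3 nodes, M=3 members, R=3 reactions → 2N=6, M+R=6
member 0 (0-1): L=5.6487, (cx,cy)=(0.6334,0.7738)
member 1 (0-2): L=8.0000, (cx,cy)=(1.0000,0.0000)
member 2 (1-2): L=6.2177, (cx,cy)=(0.7112,-0.7030)
solve A·x = −loads:
  F[0-1] = +2332.4154 N (tension)
  F[0-2] = +2193.5592 N (tension)
  F[1-2] = -3084.3241 N (compression)
  Rx@0 = -3670.9600 N
  Ry@0 = -1804.8404 N
  Ry@2 = +2168.2604 N

2332.415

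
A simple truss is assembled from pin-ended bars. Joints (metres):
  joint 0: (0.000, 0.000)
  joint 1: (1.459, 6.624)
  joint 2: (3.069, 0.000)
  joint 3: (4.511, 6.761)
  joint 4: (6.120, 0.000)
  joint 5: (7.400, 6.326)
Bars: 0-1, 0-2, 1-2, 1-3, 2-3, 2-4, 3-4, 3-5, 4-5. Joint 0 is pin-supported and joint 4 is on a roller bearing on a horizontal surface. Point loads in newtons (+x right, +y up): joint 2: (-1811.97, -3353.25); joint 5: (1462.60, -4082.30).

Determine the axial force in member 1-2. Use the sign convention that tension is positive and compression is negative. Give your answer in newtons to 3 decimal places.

-699.463

N=6 nodes, M=9 members, R=3 reactions → 2N=12, M+R=12
member 0 (0-1): L=6.7828, (cx,cy)=(0.2151,0.9766)
member 1 (0-2): L=3.0690, (cx,cy)=(1.0000,0.0000)
member 2 (1-2): L=6.8169, (cx,cy)=(0.2362,-0.9717)
member 3 (1-3): L=3.0551, (cx,cy)=(0.9990,0.0448)
member 4 (2-3): L=6.9131, (cx,cy)=(0.2086,0.9780)
member 5 (2-4): L=3.0510, (cx,cy)=(1.0000,0.0000)
member 6 (3-4): L=6.9498, (cx,cy)=(0.2315,-0.9728)
member 7 (3-5): L=2.9216, (cx,cy)=(0.9889,-0.1489)
member 8 (4-5): L=6.4542, (cx,cy)=(0.1983,0.9801)
solve A·x = −loads:
  F[0-1] = +710.5859 N (tension)
  F[0-2] = -502.2196 N (compression)
  F[1-2] = -699.4634 N (compression)
  F[1-3] = +318.3687 N (tension)
  F[2-3] = +4123.6325 N (tension)
  F[2-4] = +284.4010 N (tension)
  F[3-4] = -4503.9814 N (compression)
  F[3-5] = +2245.9815 N (tension)
  F[4-5] = -3823.8417 N (compression)
  Rx@0 = +349.3700 N
  Ry@0 = -693.9519 N
  Ry@4 = +8129.5019 N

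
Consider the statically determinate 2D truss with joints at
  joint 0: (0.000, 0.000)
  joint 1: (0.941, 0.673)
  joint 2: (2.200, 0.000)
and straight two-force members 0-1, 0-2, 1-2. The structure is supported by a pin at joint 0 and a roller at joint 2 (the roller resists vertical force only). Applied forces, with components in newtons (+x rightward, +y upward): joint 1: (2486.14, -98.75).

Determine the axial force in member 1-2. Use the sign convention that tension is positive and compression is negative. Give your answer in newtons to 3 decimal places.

N=3 nodes, M=3 members, R=3 reactions → 2N=6, M+R=6
member 0 (0-1): L=1.1569, (cx,cy)=(0.8134,0.5817)
member 1 (0-2): L=2.2000, (cx,cy)=(1.0000,0.0000)
member 2 (1-2): L=1.4276, (cx,cy)=(0.8819,-0.4714)
solve A·x = −loads:
  F[0-1] = +1210.2221 N (tension)
  F[0-2] = +1501.7661 N (tension)
  F[1-2] = -1702.8630 N (compression)
  Rx@0 = -2486.1400 N
  Ry@0 = -704.0209 N
  Ry@2 = +802.7709 N

-1702.863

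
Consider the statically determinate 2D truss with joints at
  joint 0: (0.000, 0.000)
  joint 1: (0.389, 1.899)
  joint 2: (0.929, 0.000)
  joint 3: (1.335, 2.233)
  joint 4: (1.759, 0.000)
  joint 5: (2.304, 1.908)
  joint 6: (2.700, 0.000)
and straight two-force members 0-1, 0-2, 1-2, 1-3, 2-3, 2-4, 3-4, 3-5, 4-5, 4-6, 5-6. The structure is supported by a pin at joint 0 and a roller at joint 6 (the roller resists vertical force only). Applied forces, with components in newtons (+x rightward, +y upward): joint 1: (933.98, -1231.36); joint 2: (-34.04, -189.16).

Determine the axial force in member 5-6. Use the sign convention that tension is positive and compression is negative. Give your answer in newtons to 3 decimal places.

N=7 nodes, M=11 members, R=3 reactions → 2N=14, M+R=14
member 0 (0-1): L=1.9384, (cx,cy)=(0.2007,0.9797)
member 1 (0-2): L=0.9290, (cx,cy)=(1.0000,0.0000)
member 2 (1-2): L=1.9743, (cx,cy)=(0.2735,-0.9619)
member 3 (1-3): L=1.0032, (cx,cy)=(0.9430,0.3329)
member 4 (2-3): L=2.2696, (cx,cy)=(0.1789,0.9839)
member 5 (2-4): L=0.8300, (cx,cy)=(1.0000,0.0000)
member 6 (3-4): L=2.2729, (cx,cy)=(0.1865,-0.9824)
member 7 (3-5): L=1.0220, (cx,cy)=(0.9481,-0.3180)
member 8 (4-5): L=1.9843, (cx,cy)=(0.2747,0.9615)
member 9 (4-6): L=0.9410, (cx,cy)=(1.0000,0.0000)
member 10 (5-6): L=1.9487, (cx,cy)=(0.2032,-0.9791)
solve A·x = −loads:
  F[0-1] = -531.9499 N (compression)
  F[0-2] = +1006.6904 N (tension)
  F[1-2] = -1018.1785 N (compression)
  F[1-3] = -808.3554 N (compression)
  F[2-3] = +1187.6698 N (tension)
  F[2-4] = +549.7847 N (tension)
  F[3-4] = -777.2706 N (compression)
  F[3-5] = -426.9489 N (compression)
  F[4-5] = +794.1679 N (tension)
  F[4-6] = +186.6661 N (tension)
  F[5-6] = -918.5582 N (compression)
  Rx@0 = -899.9400 N
  Ry@0 = +521.1286 N
  Ry@6 = +899.3914 N

-918.558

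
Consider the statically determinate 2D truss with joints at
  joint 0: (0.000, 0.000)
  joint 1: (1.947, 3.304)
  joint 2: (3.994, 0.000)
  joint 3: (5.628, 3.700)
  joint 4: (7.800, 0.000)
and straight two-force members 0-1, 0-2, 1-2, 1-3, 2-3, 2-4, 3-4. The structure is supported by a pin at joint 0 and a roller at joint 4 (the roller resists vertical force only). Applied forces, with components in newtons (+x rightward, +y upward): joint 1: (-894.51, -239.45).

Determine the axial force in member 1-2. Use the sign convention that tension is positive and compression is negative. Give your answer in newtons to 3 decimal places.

419.037

N=5 nodes, M=7 members, R=3 reactions → 2N=10, M+R=10
member 0 (0-1): L=3.8350, (cx,cy)=(0.5077,0.8615)
member 1 (0-2): L=3.9940, (cx,cy)=(1.0000,0.0000)
member 2 (1-2): L=3.8867, (cx,cy)=(0.5267,-0.8501)
member 3 (1-3): L=3.7022, (cx,cy)=(0.9943,0.1070)
member 4 (2-3): L=4.0447, (cx,cy)=(0.4040,0.9148)
member 5 (2-4): L=3.8060, (cx,cy)=(1.0000,0.0000)
member 6 (3-4): L=4.2904, (cx,cy)=(0.5062,-0.8624)
solve A·x = −loads:
  F[0-1] = -648.3574 N (compression)
  F[0-2] = -565.3439 N (compression)
  F[1-2] = +419.0372 N (tension)
  F[1-3] = +346.6405 N (tension)
  F[2-3] = -389.4021 N (compression)
  F[2-4] = -187.3408 N (compression)
  F[3-4] = +370.0590 N (tension)
  Rx@0 = +894.5100 N
  Ry@0 = +558.5849 N
  Ry@4 = -319.1349 N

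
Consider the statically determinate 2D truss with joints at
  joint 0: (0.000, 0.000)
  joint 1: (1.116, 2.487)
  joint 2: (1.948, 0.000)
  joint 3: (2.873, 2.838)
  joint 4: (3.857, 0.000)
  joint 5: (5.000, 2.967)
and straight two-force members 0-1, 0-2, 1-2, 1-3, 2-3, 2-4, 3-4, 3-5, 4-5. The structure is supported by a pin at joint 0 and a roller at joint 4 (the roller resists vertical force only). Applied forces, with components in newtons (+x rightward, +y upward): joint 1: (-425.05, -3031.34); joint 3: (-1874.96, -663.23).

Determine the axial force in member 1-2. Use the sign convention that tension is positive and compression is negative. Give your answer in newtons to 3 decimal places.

N=6 nodes, M=9 members, R=3 reactions → 2N=12, M+R=12
member 0 (0-1): L=2.7259, (cx,cy)=(0.4094,0.9124)
member 1 (0-2): L=1.9480, (cx,cy)=(1.0000,0.0000)
member 2 (1-2): L=2.6225, (cx,cy)=(0.3173,-0.9483)
member 3 (1-3): L=1.7917, (cx,cy)=(0.9806,0.1959)
member 4 (2-3): L=2.9849, (cx,cy)=(0.3099,0.9508)
member 5 (2-4): L=1.9090, (cx,cy)=(1.0000,0.0000)
member 6 (3-4): L=3.0037, (cx,cy)=(0.3276,-0.9448)
member 7 (3-5): L=2.1309, (cx,cy)=(0.9982,0.0605)
member 8 (4-5): L=3.1795, (cx,cy)=(0.3595,0.9332)
solve A·x = −loads:
  F[0-1] = -4359.1893 N (compression)
  F[0-2] = -515.3428 N (compression)
  F[1-2] = +666.3586 N (tension)
  F[1-3] = -1602.0666 N (compression)
  F[2-3] = -664.6532 N (compression)
  F[2-4] = -97.9671 N (compression)
  F[3-4] = +299.0532 N (tension)
  F[3-5] = +0.0000 N (tension)
  F[4-5] = -0.0000 N (compression)
  Rx@0 = +2300.0100 N
  Ry@0 = +3977.1214 N
  Ry@4 = -282.5514 N

666.359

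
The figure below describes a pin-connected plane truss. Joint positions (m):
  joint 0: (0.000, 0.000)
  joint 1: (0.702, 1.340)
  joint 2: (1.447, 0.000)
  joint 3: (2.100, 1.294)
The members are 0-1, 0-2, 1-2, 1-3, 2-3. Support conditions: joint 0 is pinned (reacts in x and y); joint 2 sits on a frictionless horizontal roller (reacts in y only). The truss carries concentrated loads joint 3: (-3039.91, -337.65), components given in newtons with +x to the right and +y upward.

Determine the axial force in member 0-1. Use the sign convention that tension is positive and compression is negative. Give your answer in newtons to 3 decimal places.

N=4 nodes, M=5 members, R=3 reactions → 2N=8, M+R=8
member 0 (0-1): L=1.5127, (cx,cy)=(0.4641,0.8858)
member 1 (0-2): L=1.4470, (cx,cy)=(1.0000,0.0000)
member 2 (1-2): L=1.5332, (cx,cy)=(0.4859,-0.8740)
member 3 (1-3): L=1.3988, (cx,cy)=(0.9995,-0.0329)
member 4 (2-3): L=1.4494, (cx,cy)=(0.4505,0.8928)
solve A·x = −loads:
  F[0-1] = -2896.9197 N (compression)
  F[0-2] = -1695.5759 N (compression)
  F[1-2] = +3042.3048 N (tension)
  F[1-3] = -2824.1779 N (compression)
  F[2-3] = -482.2398 N (compression)
  Rx@0 = +3039.9100 N
  Ry@0 = +2566.1079 N
  Ry@2 = -2228.4579 N

-2896.920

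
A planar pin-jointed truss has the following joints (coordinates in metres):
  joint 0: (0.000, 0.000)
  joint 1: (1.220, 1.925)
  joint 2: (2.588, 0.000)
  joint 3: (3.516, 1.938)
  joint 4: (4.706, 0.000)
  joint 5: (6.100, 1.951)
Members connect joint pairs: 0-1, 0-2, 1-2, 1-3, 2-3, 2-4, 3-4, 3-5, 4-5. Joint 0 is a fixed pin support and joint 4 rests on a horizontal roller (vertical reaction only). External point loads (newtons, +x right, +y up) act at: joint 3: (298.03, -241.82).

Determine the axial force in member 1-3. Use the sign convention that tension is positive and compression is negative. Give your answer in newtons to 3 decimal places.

82.465

N=6 nodes, M=9 members, R=3 reactions → 2N=12, M+R=12
member 0 (0-1): L=2.2790, (cx,cy)=(0.5353,0.8447)
member 1 (0-2): L=2.5880, (cx,cy)=(1.0000,0.0000)
member 2 (1-2): L=2.3616, (cx,cy)=(0.5793,-0.8151)
member 3 (1-3): L=2.2960, (cx,cy)=(1.0000,0.0057)
member 4 (2-3): L=2.1487, (cx,cy)=(0.4319,0.9019)
member 5 (2-4): L=2.1180, (cx,cy)=(1.0000,0.0000)
member 6 (3-4): L=2.2742, (cx,cy)=(0.5233,-0.8522)
member 7 (3-5): L=2.5840, (cx,cy)=(1.0000,0.0050)
member 8 (4-5): L=2.3978, (cx,cy)=(0.5814,0.8136)
solve A·x = −loads:
  F[0-1] = +72.9109 N (tension)
  F[0-2] = +258.9999 N (tension)
  F[1-2] = -74.9786 N (compression)
  F[1-3] = +82.4646 N (tension)
  F[2-3] = +67.7631 N (tension)
  F[2-4] = +186.3010 N (tension)
  F[3-4] = -356.0369 N (compression)
  F[3-5] = -0.0000 N (compression)
  F[4-5] = +0.0000 N (tension)
  Rx@0 = -298.0300 N
  Ry@0 = -61.5844 N
  Ry@4 = +303.4044 N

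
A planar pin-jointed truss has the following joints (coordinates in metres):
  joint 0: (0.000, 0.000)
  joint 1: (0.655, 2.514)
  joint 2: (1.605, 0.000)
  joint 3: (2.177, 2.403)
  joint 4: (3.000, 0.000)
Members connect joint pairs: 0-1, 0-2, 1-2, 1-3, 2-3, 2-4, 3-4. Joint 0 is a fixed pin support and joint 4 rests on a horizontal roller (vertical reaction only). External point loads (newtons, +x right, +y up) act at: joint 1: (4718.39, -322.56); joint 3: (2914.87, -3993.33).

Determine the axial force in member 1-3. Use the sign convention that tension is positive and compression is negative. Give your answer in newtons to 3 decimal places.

-1486.728

N=5 nodes, M=7 members, R=3 reactions → 2N=10, M+R=10
member 0 (0-1): L=2.5979, (cx,cy)=(0.2521,0.9677)
member 1 (0-2): L=1.6050, (cx,cy)=(1.0000,0.0000)
member 2 (1-2): L=2.6875, (cx,cy)=(0.3535,-0.9354)
member 3 (1-3): L=1.5260, (cx,cy)=(0.9974,-0.0727)
member 4 (2-3): L=2.4701, (cx,cy)=(0.2316,0.9728)
member 5 (2-4): L=1.3950, (cx,cy)=(1.0000,0.0000)
member 6 (3-4): L=2.5400, (cx,cy)=(0.3240,-0.9461)
solve A·x = −loads:
  F[0-1] = +5106.1381 N (tension)
  F[0-2] = +6345.8792 N (tension)
  F[1-2] = -5511.4249 N (compression)
  F[1-3] = -1486.7281 N (compression)
  F[2-3] = +5299.6519 N (tension)
  F[2-4] = +3170.4418 N (tension)
  F[3-4] = -9784.9433 N (compression)
  Rx@0 = -7633.2600 N
  Ry@0 = -4941.1838 N
  Ry@4 = +9257.0738 N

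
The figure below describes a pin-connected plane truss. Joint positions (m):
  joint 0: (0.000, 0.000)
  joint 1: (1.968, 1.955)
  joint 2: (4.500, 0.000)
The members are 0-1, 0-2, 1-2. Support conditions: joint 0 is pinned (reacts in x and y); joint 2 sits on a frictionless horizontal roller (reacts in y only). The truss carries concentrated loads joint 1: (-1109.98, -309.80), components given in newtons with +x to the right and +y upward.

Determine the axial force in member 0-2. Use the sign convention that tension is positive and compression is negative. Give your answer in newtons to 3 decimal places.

-449.075

N=3 nodes, M=3 members, R=3 reactions → 2N=6, M+R=6
member 0 (0-1): L=2.7740, (cx,cy)=(0.7094,0.7048)
member 1 (0-2): L=4.5000, (cx,cy)=(1.0000,0.0000)
member 2 (1-2): L=3.1989, (cx,cy)=(0.7915,-0.6111)
solve A·x = −loads:
  F[0-1] = -931.5782 N (compression)
  F[0-2] = -449.0755 N (compression)
  F[1-2] = +567.3593 N (tension)
  Rx@0 = +1109.9800 N
  Ry@0 = +656.5388 N
  Ry@2 = -346.7388 N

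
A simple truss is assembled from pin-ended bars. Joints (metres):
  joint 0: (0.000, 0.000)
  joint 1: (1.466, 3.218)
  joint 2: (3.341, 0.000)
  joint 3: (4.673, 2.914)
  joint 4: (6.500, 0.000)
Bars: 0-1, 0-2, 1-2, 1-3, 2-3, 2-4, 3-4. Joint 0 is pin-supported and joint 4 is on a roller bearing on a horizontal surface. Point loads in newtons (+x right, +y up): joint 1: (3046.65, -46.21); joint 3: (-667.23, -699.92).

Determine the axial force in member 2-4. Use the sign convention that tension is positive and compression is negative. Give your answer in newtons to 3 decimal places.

N=5 nodes, M=7 members, R=3 reactions → 2N=10, M+R=10
member 0 (0-1): L=3.5362, (cx,cy)=(0.4146,0.9100)
member 1 (0-2): L=3.3410, (cx,cy)=(1.0000,0.0000)
member 2 (1-2): L=3.7244, (cx,cy)=(0.5034,-0.8640)
member 3 (1-3): L=3.2214, (cx,cy)=(0.9955,-0.0944)
member 4 (2-3): L=3.2040, (cx,cy)=(0.4157,0.9095)
member 5 (2-4): L=3.1590, (cx,cy)=(1.0000,0.0000)
member 6 (3-4): L=3.4394, (cx,cy)=(0.5312,-0.8472)
solve A·x = −loads:
  F[0-1] = +1073.2569 N (tension)
  F[0-2] = +1934.4801 N (tension)
  F[1-2] = -950.9496 N (compression)
  F[1-3] = -2132.4837 N (compression)
  F[2-3] = +903.4214 N (tension)
  F[2-4] = +1080.1573 N (tension)
  F[3-4] = -2033.4264 N (compression)
  Rx@0 = -2379.4200 N
  Ry@0 = -976.6825 N
  Ry@4 = +1722.8125 N

1080.157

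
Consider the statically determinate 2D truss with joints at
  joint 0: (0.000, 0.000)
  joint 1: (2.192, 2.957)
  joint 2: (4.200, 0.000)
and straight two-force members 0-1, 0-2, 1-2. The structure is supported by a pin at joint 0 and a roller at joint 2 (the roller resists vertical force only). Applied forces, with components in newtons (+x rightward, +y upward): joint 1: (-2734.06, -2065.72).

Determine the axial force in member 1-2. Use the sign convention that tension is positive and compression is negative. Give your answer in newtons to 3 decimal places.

1023.588

N=3 nodes, M=3 members, R=3 reactions → 2N=6, M+R=6
member 0 (0-1): L=3.6809, (cx,cy)=(0.5955,0.8033)
member 1 (0-2): L=4.2000, (cx,cy)=(1.0000,0.0000)
member 2 (1-2): L=3.5743, (cx,cy)=(0.5618,-0.8273)
solve A·x = −loads:
  F[0-1] = -3625.4883 N (compression)
  F[0-2] = -575.0332 N (compression)
  F[1-2] = +1023.5879 N (tension)
  Rx@0 = +2734.0600 N
  Ry@0 = +2912.5193 N
  Ry@2 = -846.7993 N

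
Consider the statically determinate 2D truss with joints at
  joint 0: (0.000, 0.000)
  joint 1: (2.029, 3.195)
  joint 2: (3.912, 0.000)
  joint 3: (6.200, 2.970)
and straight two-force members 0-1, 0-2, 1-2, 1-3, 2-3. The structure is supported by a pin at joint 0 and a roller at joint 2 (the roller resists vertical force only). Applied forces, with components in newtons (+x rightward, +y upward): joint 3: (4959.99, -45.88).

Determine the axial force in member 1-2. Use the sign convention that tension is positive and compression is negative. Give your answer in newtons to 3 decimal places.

-4702.420

N=4 nodes, M=5 members, R=3 reactions → 2N=8, M+R=8
member 0 (0-1): L=3.7848, (cx,cy)=(0.5361,0.8442)
member 1 (0-2): L=3.9120, (cx,cy)=(1.0000,0.0000)
member 2 (1-2): L=3.7086, (cx,cy)=(0.5077,-0.8615)
member 3 (1-3): L=4.1771, (cx,cy)=(0.9985,-0.0539)
member 4 (2-3): L=3.7491, (cx,cy)=(0.6103,0.7922)
solve A·x = −loads:
  F[0-1] = +4492.5882 N (tension)
  F[0-2] = +2551.5636 N (tension)
  F[1-2] = -4702.4197 N (compression)
  F[1-3] = +4803.0002 N (tension)
  F[2-3] = +268.6692 N (tension)
  Rx@0 = -4959.9900 N
  Ry@0 = -3792.4703 N
  Ry@2 = +3838.3503 N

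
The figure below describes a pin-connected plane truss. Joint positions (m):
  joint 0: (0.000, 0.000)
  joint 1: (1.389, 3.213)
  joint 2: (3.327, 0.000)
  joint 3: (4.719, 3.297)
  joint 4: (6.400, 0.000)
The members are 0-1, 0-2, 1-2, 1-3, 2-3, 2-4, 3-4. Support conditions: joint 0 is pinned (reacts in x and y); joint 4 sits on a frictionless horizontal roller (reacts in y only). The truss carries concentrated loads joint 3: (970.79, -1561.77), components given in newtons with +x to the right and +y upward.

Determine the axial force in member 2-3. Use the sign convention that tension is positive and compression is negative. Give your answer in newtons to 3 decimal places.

N=5 nodes, M=7 members, R=3 reactions → 2N=10, M+R=10
member 0 (0-1): L=3.5004, (cx,cy)=(0.3968,0.9179)
member 1 (0-2): L=3.3270, (cx,cy)=(1.0000,0.0000)
member 2 (1-2): L=3.7522, (cx,cy)=(0.5165,-0.8563)
member 3 (1-3): L=3.3311, (cx,cy)=(0.9997,0.0252)
member 4 (2-3): L=3.5788, (cx,cy)=(0.3890,0.9213)
member 5 (2-4): L=3.0730, (cx,cy)=(1.0000,0.0000)
member 6 (3-4): L=3.7008, (cx,cy)=(0.4542,-0.8909)
solve A·x = −loads:
  F[0-1] = +97.9409 N (tension)
  F[0-2] = +931.9257 N (tension)
  F[1-2] = -102.2863 N (compression)
  F[1-3] = +91.7236 N (tension)
  F[2-3] = +95.0733 N (tension)
  F[2-4] = +842.1162 N (tension)
  F[3-4] = -1853.9615 N (compression)
  Rx@0 = -970.7900 N
  Ry@0 = -89.8999 N
  Ry@4 = +1651.6699 N

95.073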